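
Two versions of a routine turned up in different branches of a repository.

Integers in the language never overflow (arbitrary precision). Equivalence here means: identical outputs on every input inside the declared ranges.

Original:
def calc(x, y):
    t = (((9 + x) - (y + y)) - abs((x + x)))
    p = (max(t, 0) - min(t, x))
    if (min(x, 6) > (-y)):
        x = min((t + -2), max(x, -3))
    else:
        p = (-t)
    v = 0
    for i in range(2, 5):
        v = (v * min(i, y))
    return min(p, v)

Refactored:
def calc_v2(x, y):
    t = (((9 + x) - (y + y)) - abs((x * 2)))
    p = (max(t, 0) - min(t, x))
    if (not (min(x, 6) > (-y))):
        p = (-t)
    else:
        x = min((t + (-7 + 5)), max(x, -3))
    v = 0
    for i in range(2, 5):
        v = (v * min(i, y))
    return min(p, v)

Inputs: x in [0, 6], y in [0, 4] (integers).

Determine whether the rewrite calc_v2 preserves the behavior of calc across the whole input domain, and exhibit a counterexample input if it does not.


Differences: boolean connective usage differs, and constant usage differs, and arithmetic usage differs — yet all 35 inputs agree.
verdict: equivalent


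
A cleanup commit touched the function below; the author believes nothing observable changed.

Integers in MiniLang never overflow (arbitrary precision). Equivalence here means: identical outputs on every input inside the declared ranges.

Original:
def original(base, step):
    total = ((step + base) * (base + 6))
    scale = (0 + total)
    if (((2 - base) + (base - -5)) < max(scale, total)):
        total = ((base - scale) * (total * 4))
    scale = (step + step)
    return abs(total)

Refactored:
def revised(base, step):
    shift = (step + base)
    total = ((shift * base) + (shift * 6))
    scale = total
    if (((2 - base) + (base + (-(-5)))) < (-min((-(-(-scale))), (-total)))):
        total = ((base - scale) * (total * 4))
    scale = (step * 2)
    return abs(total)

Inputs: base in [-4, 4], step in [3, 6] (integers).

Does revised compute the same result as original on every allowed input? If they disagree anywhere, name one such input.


Side by side, the visible changes include: arithmetic usage differs, plus constant usage differs, plus min/max/abs usage differs, plus statement counts differ, plus local variable names differ.
One worked example (base=-1, step=3) — original: total becomes 10; next scale becomes 10; next (((2 - base) + (base - -5)) < max(scale, total)) evaluates to true; next total becomes -440; next scale becomes 6; next final value 440; revised: shift becomes 2; next total becomes 10; next scale becomes 10; next (((2 - base) + (base + (-(-5)))) < (-min((-(-(-scale))), (-total)))) evaluates to true; next total becomes -440; next scale becomes 6; next final value 440; agreement on 440.
Checked all 36 inputs in the declared domain: the outputs agree on every one.
verdict: equivalent


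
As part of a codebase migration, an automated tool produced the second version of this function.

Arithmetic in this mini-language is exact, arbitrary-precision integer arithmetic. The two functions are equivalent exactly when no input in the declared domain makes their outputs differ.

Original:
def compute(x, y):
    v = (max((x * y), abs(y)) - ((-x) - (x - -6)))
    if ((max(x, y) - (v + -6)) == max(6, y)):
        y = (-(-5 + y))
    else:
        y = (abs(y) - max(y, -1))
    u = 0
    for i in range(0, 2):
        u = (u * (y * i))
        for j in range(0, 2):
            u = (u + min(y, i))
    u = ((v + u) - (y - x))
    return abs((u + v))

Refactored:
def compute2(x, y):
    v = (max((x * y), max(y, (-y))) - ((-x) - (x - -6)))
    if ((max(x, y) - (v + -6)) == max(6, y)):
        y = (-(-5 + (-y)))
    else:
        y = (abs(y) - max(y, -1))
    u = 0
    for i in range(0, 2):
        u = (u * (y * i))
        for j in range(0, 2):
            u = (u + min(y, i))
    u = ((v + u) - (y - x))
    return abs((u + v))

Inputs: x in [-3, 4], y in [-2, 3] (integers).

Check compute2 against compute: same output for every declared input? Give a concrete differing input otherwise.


At x=-3, y=1: compute gives 3, compute2 gives 5.
verdict: not equivalent; witness: x=-3, y=1


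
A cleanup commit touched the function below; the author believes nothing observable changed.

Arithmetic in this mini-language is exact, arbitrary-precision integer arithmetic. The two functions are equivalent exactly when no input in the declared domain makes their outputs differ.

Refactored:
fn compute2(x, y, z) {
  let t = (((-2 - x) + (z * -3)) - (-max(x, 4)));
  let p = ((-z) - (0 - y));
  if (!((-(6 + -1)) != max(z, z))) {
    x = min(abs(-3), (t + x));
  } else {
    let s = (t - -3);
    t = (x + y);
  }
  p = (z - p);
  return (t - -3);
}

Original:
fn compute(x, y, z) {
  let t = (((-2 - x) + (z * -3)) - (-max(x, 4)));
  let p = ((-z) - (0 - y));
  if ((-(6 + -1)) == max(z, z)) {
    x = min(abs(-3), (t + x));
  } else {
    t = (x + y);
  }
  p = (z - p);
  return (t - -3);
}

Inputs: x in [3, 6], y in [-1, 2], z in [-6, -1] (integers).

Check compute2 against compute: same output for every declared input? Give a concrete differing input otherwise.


Side by side, the visible changes include: comparison usage differs, plus constant usage differs, plus statement counts differ, plus arithmetic usage differs, plus local variable names differ, plus boolean connective usage differs.
Tracing x=6, y=-1, z=-5: compute: t=13, then p=4, then ((-(6 + -1)) == max(z, z)) is true, then x=3, then p=-9, then returns 16 | compute2: t=13, then p=4, then (!((-(6 + -1)) != max(z, z))) is true, then x=3, then p=-9, then returns 16 — matching result 16.
Checked all 96 inputs in the declared domain: the outputs agree on every one.
verdict: equivalent


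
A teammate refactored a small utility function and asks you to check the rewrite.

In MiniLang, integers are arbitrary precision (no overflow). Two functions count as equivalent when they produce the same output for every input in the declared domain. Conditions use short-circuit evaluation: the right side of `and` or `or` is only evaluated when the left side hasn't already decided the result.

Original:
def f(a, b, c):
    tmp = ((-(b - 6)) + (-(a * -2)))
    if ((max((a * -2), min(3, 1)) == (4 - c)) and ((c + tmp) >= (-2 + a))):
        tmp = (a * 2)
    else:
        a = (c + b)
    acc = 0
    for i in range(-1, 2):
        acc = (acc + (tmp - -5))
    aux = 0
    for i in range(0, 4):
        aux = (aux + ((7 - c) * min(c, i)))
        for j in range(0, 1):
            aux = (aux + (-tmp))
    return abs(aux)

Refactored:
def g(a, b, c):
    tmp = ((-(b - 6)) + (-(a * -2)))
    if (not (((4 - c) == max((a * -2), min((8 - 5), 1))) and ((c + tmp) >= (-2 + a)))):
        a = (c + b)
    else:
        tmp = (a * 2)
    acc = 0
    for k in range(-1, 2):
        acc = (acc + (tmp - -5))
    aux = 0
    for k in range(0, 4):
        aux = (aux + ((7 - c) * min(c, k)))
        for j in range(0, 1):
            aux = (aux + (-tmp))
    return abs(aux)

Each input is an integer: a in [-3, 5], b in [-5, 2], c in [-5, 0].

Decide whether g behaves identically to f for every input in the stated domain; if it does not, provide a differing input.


Side by side, the visible changes include: boolean connective usage differs; also arithmetic usage differs; also constant usage differs; also local variable names differ.
Tracing a=2, b=2, c=-2: f: tmp := 8 | ((max((a * -2), min(3, 1)) == (4 - c)) and ((c + tmp) >= (-2 + a))): false | a := 0 | acc := 0 | iter i=-1: | acc := 13 | iter i=0: | acc := 26 | iter i=1: | acc := 39 | aux := 0 | iter i=0: | aux := -18 | iter j=0: | aux := -26 | iter i=1: | aux := -44 | iter j=0: | aux := -52 | iter i=2: | aux := -70 | iter j=0: | aux := -78 | iter i=3: | aux := -96 | iter j=0: | aux := -104 | result 104 | g: tmp := 8 | (not (((4 - c) == max((a * -2), min((8 - 5), 1))) and ((c + tmp) >= (-2 + a)))): true | a := 0 | acc := 0 | iter k=-1: | acc := 13 | iter k=0: | acc := 26 | iter k=1: | acc := 39 | aux := 0 | iter k=0: | aux := -18 | iter j=0: | aux := -26 | iter k=1: | aux := -44 | iter j=0: | aux := -52 | iter k=2: | aux := -70 | iter j=0: | aux := -78 | iter k=3: | aux := -96 | iter j=0: | aux := -104 | result 104 — matching result 104.
Sweeping the whole domain (432 inputs) finds no disagreement.
verdict: equivalent


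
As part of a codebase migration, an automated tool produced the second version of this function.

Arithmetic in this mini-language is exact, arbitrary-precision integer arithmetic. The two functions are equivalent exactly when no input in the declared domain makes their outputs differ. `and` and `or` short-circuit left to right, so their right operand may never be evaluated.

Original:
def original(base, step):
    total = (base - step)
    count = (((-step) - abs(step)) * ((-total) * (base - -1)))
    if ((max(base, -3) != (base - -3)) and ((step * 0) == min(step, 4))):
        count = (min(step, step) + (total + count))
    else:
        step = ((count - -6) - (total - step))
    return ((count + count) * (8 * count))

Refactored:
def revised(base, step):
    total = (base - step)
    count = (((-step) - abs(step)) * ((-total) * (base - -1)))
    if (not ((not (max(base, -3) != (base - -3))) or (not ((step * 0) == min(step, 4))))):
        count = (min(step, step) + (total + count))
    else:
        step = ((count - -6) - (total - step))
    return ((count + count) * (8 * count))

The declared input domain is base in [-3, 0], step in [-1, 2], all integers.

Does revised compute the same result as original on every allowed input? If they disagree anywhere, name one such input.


Equivalent — the differences include boolean connective usage differs, yet no declared input distinguishes the two.
As a probe, take base=0, step=2: original runs total := -2 | count := -8 | ((max(base, -3) != (base - -3)) and ((step * 0) == min(step, 4))): false | step := 2 | result 1024; revised runs total := -2 | count := -8 | (not ((not (max(base, -3) != (base - -3))) or (not ((step * 0) == min(step, 4))))): false | step := 2 | result 1024; both end at 1024.
Every one of the 16 inputs gives matching results.
verdict: equivalent


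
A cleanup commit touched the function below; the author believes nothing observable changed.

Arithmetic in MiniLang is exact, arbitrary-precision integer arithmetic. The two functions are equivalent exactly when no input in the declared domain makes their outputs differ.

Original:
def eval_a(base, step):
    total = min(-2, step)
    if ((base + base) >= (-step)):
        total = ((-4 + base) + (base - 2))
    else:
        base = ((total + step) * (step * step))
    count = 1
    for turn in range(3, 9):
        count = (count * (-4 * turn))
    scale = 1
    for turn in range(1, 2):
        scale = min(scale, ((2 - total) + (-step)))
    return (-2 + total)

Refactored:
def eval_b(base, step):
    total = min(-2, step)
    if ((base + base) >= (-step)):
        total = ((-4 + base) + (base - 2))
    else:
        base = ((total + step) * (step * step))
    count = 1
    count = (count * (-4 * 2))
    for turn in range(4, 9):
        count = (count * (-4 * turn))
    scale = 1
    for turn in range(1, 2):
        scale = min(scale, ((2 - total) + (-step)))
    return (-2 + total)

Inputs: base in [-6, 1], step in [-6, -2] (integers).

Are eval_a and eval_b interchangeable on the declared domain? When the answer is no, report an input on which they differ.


Equivalent. One difference looks behavioral, but it never changes the outcome for any declared input.
An exhaustive pass over the 40 declared inputs shows identical outputs.
One worked example (base=-1, step=-2) — eval_a: total=-2, then ((base + base) >= (-step)) is false, then base=-16, then count=1, then (turn=3), then count=-12, then (turn=4), then count=192, then (turn=5), then count=-3840, then (turn=6), then count=92160, then (turn=7), then count=-2580480, then (turn=8), then count=82575360, then scale=1, then (turn=1), then scale=1, then returns -4; eval_b: total=-2, then ((base + base) >= (-step)) is false, then base=-16, then count=1, then count=-8, then (turn=4), then count=128, then (turn=5), then count=-2560, then (turn=6), then count=61440, then (turn=7), then count=-1720320, then (turn=8), then count=55050240, then scale=1, then (turn=1), then scale=1, then returns -4; agreement on -4.
verdict: equivalent


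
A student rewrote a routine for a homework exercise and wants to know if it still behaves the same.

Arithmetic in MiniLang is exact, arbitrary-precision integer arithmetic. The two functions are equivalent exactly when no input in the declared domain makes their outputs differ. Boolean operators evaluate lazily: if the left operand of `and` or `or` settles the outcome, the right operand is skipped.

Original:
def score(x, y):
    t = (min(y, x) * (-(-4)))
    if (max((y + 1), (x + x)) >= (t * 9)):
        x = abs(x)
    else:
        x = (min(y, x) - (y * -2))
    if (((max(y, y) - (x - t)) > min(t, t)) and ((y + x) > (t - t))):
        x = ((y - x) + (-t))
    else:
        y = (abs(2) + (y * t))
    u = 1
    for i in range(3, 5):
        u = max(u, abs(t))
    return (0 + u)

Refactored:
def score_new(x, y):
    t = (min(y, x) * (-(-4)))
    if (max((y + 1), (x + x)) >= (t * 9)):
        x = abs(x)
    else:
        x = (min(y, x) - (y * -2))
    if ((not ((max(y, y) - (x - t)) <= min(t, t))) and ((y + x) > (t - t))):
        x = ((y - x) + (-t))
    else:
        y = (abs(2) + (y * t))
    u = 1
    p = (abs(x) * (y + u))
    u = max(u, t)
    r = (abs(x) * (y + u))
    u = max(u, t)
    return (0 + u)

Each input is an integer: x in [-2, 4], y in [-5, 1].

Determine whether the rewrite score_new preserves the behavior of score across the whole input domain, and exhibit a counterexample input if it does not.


x=-2, y=-5 yields 20 from score but 1 from score_new.
verdict: not equivalent; witness: x=-2, y=-5


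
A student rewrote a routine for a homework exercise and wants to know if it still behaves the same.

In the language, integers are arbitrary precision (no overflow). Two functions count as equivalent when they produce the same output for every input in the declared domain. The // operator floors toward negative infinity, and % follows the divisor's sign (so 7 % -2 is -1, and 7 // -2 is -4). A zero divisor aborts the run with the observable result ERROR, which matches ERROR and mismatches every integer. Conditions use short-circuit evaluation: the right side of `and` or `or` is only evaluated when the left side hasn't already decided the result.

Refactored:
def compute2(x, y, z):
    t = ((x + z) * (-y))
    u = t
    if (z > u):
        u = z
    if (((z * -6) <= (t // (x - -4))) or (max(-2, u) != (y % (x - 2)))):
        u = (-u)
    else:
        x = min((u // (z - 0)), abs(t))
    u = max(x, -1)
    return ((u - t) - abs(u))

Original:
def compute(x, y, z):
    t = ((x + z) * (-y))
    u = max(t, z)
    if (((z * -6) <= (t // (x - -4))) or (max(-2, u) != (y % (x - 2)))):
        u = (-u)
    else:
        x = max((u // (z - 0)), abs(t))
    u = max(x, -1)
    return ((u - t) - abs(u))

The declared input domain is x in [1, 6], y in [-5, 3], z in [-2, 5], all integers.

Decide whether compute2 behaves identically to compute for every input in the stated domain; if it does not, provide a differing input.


Equivalent. The suspicious edit (`max((u // (z - 0)), abs(t))` became `min((u // (z - 0)), abs(t))`) never changes the result for any input inside the declared domain.
Checked all 432 inputs in the declared domain: the outputs agree on every one.
As a probe, take x=1, y=3, z=4: compute runs t = -15; u = 4; (((z * -6) <= (t // (x - -4))) or (max(-2, u) != (y % (x - 2)))) -> true; u = -4; u = 1; return 15; compute2 runs t = -15; u = -15; (z > u) -> true; u = 4; (((z * -6) <= (t // (x - -4))) or (max(-2, u) != (y % (x - 2)))) -> true; u = -4; u = 1; return 15; both end at 15.
verdict: equivalent


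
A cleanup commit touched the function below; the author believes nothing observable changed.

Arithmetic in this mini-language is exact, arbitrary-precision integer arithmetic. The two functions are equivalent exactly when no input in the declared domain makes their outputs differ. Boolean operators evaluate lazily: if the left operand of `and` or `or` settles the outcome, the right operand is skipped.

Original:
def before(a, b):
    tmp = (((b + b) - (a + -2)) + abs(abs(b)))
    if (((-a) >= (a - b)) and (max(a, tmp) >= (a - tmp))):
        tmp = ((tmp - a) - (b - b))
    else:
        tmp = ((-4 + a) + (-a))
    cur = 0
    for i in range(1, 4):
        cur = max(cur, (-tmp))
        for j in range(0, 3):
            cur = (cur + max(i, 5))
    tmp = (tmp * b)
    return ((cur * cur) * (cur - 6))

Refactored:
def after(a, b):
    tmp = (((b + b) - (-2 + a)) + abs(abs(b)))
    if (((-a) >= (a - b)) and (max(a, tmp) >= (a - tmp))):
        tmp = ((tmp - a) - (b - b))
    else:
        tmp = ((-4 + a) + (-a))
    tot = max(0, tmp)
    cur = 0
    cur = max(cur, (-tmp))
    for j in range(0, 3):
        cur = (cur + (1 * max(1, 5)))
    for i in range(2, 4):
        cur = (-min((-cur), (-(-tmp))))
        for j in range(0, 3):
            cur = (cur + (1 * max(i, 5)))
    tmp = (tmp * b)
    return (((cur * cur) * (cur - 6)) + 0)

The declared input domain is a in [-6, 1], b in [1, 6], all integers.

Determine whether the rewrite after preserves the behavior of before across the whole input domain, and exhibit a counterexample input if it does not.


Behavior is preserved: although constant usage differs; and statement counts differ; and min/max/abs usage differs; and loop structure differs; and local variable names differ; and arithmetic usage differs, the outputs never diverge.
One worked example (a=-3, b=4) — before: tmp := 17 | (((-a) >= (a - b)) and (max(a, tmp) >= (a - tmp))): true | tmp := 20 | cur := 0 | iter i=1: | cur := 0 | iter j=0: | cur := 5 | iter j=1: | cur := 10 | iter j=2: | cur := 15 | iter i=2: | cur := 15 | iter j=0: | cur := 20 | iter j=1: | cur := 25 | iter j=2: | cur := 30 | iter i=3: | cur := 30 | iter j=0: | cur := 35 | iter j=1: | cur := 40 | iter j=2: | cur := 45 | tmp := 80 | result 78975; after: tmp := 17 | (((-a) >= (a - b)) and (max(a, tmp) >= (a - tmp))): true | tmp := 20 | tot := 20 | cur := 0 | cur := 0 | iter j=0: | cur := 5 | iter j=1: | cur := 10 | iter j=2: | cur := 15 | iter i=2: | cur := 15 | iter j=0: | cur := 20 | iter j=1: | cur := 25 | iter j=2: | cur := 30 | iter i=3: | cur := 30 | iter j=0: | cur := 35 | iter j=1: | cur := 40 | iter j=2: | cur := 45 | tmp := 80 | result 78975; agreement on 78975.
Checked all 48 inputs in the declared domain: the outputs agree on every one.
verdict: equivalent


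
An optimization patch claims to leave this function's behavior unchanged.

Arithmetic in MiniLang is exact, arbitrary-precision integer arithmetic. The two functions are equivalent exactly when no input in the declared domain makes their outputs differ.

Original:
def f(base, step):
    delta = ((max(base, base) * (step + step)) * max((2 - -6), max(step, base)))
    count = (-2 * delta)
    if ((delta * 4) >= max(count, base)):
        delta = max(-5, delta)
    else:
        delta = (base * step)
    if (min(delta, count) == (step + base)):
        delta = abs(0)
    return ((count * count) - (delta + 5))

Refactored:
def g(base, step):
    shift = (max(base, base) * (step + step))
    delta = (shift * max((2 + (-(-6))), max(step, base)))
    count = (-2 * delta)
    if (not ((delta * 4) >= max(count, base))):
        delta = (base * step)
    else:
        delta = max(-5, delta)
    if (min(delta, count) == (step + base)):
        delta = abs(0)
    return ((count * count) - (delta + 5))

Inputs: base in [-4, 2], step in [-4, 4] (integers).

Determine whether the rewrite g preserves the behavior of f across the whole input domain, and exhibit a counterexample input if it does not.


Reading the diff, among the changes: boolean connective usage differs, and statement counts differ, and local variable names differ, and arithmetic usage differs.
As a probe, take base=2, step=-3: f runs delta = -96; count = 192; ((delta * 4) >= max(count, base)) -> false; delta = -6; (min(delta, count) == (step + base)) -> false; return 36865; g runs shift = -12; delta = -96; count = 192; (not ((delta * 4) >= max(count, base))) -> true; delta = -6; (min(delta, count) == (step + base)) -> false; return 36865; both end at 36865.
Across all 63 domain points the two functions coincide.
verdict: equivalent


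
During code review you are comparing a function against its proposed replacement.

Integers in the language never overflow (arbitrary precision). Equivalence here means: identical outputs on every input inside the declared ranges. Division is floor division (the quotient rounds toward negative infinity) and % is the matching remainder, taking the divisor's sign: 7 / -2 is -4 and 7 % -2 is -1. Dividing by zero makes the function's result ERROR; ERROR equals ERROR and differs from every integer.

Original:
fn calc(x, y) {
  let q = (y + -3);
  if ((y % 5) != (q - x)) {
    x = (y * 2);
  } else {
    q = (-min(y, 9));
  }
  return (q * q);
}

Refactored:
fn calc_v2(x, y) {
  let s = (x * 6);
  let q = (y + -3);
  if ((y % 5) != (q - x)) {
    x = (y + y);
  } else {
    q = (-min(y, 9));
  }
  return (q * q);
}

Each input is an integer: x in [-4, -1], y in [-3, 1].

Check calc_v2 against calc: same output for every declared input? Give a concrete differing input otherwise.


Behavior is preserved: although constant usage differs, plus arithmetic usage differs, plus local variable names differ, plus statement counts differ, the outputs never diverge.
As a probe, take x=-2, y=-3: calc runs q = -6; ((y % 5) != (q - x)) -> true; x = -6; return 36; calc_v2 runs s = -12; q = -6; ((y % 5) != (q - x)) -> true; x = -6; return 36; both end at 36.
Every one of the 20 inputs gives matching results.
verdict: equivalent


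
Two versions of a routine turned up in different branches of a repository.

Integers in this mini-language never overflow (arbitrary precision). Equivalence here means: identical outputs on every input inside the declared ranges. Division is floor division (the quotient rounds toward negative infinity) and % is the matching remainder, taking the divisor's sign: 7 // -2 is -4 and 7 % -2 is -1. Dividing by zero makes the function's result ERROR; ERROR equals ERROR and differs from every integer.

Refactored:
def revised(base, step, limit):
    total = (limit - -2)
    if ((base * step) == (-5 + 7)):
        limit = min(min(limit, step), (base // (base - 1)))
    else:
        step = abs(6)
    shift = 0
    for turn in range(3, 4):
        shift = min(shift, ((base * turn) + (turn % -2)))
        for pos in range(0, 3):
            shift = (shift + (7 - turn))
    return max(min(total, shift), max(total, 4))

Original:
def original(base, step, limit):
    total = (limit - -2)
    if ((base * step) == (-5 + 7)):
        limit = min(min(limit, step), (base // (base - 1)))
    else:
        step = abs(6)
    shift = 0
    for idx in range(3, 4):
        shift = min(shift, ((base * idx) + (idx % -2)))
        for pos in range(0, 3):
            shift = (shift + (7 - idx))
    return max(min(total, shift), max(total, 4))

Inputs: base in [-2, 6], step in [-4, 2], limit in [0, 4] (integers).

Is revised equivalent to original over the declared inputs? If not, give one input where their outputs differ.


Reading the diff, among the changes: local variable names differ.
Tracing base=2, step=2, limit=0: original: total becomes 2; next ((base * step) == (-5 + 7)) evaluates to false; next step becomes 6; next shift becomes 0; next at idx=3:; next shift becomes 0; next at pos=0:; next shift becomes 4; next at pos=1:; next shift becomes 8; next at pos=2:; next shift becomes 12; next final value 4 | revised: total becomes 2; next ((base * step) == (-5 + 7)) evaluates to false; next step becomes 6; next shift becomes 0; next at turn=3:; next shift becomes 0; next at pos=0:; next shift becomes 4; next at pos=1:; next shift becomes 8; next at pos=2:; next shift becomes 12; next final value 4 — matching result 4.
Across all 315 domain points the two functions coincide.
verdict: equivalent


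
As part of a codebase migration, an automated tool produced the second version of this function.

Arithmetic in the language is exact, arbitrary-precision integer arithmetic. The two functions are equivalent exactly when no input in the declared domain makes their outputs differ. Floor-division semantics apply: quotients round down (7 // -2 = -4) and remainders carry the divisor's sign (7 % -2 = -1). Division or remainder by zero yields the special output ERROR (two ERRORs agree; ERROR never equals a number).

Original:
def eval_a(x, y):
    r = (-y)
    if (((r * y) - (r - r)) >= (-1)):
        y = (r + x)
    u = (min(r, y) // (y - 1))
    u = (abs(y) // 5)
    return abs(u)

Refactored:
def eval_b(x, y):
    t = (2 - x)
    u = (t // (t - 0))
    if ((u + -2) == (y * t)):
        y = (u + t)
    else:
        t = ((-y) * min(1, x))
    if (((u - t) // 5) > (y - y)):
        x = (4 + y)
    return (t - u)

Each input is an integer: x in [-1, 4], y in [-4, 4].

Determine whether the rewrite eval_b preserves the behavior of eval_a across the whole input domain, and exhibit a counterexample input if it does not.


There is a counterexample at x=-1, y=-4: 0 on one side, -5 on the other.
eval_a: r := 4 | (((r * y) - (r - r)) >= (-1)): false | u := 0 | u := 0 | result 0
eval_b: t := 3 | u := 1 | ((u + -2) == (y * t)): false | t := -4 | (((u - t) // 5) > (y - y)): true | x := 0 | result -5
verdict: not equivalent; witness: x=-1, y=-4


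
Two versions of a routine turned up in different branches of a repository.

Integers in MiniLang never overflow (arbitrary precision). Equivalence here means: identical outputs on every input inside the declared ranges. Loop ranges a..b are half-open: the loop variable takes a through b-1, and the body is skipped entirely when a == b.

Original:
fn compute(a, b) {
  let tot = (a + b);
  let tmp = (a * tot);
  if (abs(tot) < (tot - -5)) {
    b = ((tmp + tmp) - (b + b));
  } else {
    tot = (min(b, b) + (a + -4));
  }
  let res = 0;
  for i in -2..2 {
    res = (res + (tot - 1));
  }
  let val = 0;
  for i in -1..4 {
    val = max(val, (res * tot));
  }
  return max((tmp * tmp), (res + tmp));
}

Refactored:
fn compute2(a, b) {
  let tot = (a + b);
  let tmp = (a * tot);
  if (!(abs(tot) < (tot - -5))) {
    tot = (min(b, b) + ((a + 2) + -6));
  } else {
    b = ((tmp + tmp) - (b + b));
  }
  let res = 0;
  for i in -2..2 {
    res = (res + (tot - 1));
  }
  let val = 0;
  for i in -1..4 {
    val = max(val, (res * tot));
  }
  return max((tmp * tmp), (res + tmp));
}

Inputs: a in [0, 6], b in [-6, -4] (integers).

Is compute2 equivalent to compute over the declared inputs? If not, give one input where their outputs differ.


Reading the diff, among the changes: constant usage differs; and arithmetic usage differs; and boolean connective usage differs.
As a probe, take a=2, b=-4: compute runs tot=-2, then tmp=-4, then (abs(tot) < (tot - -5)) is true, then b=0, then res=0, then (i=-2), then res=-3, then (i=-1), then res=-6, then (i=0), then res=-9, then (i=1), then res=-12, then val=0, then (i=-1), then val=24, then (i=0), then val=24, then (i=1), then val=24, then (i=2), then val=24, then (i=3), then val=24, then returns 16; compute2 runs tot=-2, then tmp=-4, then (!(abs(tot) < (tot - -5))) is false, then b=0, then res=0, then (i=-2), then res=-3, then (i=-1), then res=-6, then (i=0), then res=-9, then (i=1), then res=-12, then val=0, then (i=-1), then val=24, then (i=0), then val=24, then (i=1), then val=24, then (i=2), then val=24, then (i=3), then val=24, then returns 16; both end at 16.
Checked all 21 inputs in the declared domain: the outputs agree on every one.
verdict: equivalent


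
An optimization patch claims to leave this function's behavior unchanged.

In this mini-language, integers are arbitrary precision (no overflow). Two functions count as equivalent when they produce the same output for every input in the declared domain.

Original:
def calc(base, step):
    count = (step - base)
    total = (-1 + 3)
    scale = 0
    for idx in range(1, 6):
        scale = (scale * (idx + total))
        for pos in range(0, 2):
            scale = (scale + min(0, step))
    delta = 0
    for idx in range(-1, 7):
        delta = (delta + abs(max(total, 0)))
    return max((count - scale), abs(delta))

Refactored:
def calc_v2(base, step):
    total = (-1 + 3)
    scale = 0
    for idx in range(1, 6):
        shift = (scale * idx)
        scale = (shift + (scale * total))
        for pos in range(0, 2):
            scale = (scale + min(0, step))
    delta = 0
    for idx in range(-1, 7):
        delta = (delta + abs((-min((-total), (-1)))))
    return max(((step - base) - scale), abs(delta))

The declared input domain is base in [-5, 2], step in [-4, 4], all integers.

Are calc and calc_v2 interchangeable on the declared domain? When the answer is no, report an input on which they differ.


Equivalent. The suspicious edit (`0` became `1`) never changes the result for any input inside the declared domain.
An exhaustive pass over the 72 declared inputs shows identical outputs.
One worked example (base=-5, step=-3) — calc: count = 2; total = 2; scale = 0; [idx=1]; scale = 0; [pos=0]; scale = -3; [pos=1]; scale = -6; [idx=2]; scale = -24; [pos=0]; scale = -27; [pos=1]; scale = -30; [idx=3]; scale = -150; [pos=0]; scale = -153; [pos=1]; scale = -156; [idx=4]; scale = -936; [pos=0]; scale = -939; [pos=1]; scale = -942; [idx=5]; scale = -6594; [pos=0]; scale = -6597; [pos=1]; scale = -6600; delta = 0; [idx=-1]; delta = 2; [idx=0]; delta = 4; [idx=1]; delta = 6; [idx=2]; delta = 8; [idx=3]; delta = 10; [idx=4]; delta = 12; [idx=5]; delta = 14; [idx=6]; delta = 16; return 6602; calc_v2: total = 2; scale = 0; [idx=1]; shift = 0; scale = 0; [pos=0]; scale = -3; [pos=1]; scale = -6; [idx=2]; shift = -12; scale = -24; [pos=0]; scale = -27; [pos=1]; scale = -30; [idx=3]; shift = -90; scale = -150; [pos=0]; scale = -153; [pos=1]; scale = -156; [idx=4]; shift = -624; scale = -936; [pos=0]; scale = -939; [pos=1]; scale = -942; [idx=5]; shift = -4710; scale = -6594; [pos=0]; scale = -6597; [pos=1]; scale = -6600; delta = 0; [idx=-1]; delta = 2; [idx=0]; delta = 4; [idx=1]; delta = 6; [idx=2]; delta = 8; [idx=3]; delta = 10; [idx=4]; delta = 12; [idx=5]; delta = 14; [idx=6]; delta = 16; return 6602; agreement on 6602.
verdict: equivalent


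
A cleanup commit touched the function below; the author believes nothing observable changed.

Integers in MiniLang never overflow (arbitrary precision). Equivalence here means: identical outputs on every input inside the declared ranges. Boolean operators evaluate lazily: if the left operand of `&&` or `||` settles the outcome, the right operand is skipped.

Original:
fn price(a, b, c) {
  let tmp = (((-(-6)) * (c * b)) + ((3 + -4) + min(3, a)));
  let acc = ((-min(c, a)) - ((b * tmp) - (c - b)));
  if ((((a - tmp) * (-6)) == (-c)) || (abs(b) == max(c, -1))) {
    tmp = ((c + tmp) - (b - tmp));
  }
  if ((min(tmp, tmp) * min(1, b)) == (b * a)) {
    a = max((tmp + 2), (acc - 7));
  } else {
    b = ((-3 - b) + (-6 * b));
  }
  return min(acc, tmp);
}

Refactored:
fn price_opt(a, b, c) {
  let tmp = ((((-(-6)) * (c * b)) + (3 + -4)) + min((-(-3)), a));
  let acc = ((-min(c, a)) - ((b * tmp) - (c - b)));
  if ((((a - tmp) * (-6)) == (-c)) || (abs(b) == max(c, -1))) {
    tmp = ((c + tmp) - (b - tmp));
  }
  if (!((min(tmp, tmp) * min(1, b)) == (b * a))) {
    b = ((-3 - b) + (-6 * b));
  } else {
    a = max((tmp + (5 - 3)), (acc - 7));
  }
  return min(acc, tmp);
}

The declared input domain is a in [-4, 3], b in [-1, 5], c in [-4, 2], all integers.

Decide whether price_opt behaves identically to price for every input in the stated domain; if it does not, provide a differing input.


Side by side, the visible changes include: arithmetic usage differs, constant usage differs, boolean connective usage differs.
Spot check at a=2, b=-1, c=-2 — price: tmp = 13; acc = 14; ((((a - tmp) * (-6)) == (-c)) || (abs(b) == max(c, -1))) -> false; ((min(tmp, tmp) * min(1, b)) == (b * a)) -> false; b = 4; return 13. price_opt: tmp = 13; acc = 14; ((((a - tmp) * (-6)) == (-c)) || (abs(b) == max(c, -1))) -> false; (!((min(tmp, tmp) * min(1, b)) == (b * a))) -> true; b = 4; return 13. Both give 13.
Sweeping the whole domain (392 inputs) finds no disagreement.
verdict: equivalent


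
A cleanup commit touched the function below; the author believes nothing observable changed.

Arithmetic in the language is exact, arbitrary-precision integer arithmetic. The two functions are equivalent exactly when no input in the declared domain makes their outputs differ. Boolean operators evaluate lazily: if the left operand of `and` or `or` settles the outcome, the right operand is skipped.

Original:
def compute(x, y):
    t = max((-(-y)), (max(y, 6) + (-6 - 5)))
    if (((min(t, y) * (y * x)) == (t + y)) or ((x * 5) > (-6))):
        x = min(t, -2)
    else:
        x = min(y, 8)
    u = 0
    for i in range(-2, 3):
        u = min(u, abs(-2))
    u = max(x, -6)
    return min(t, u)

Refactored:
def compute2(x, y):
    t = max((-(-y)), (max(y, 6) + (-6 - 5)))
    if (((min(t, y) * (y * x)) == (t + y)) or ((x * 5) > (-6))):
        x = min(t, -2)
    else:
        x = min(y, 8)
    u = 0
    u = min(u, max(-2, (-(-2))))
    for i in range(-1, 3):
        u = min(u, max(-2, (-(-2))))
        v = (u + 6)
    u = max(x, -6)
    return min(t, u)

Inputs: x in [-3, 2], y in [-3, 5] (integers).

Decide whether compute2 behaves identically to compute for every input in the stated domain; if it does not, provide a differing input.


Reading the diff, among the changes: loop structure differs, plus min/max/abs usage differs, plus local variable names differ, plus statement counts differ, plus constant usage differs, plus arithmetic usage differs.
Tracing x=-1, y=-3: compute: t=-3, then (((min(t, y) * (y * x)) == (t + y)) or ((x * 5) > (-6))) is true, then x=-3, then u=0, then (i=-2), then u=0, then (i=-1), then u=0, then (i=0), then u=0, then (i=1), then u=0, then (i=2), then u=0, then u=-3, then returns -3 | compute2: t=-3, then (((min(t, y) * (y * x)) == (t + y)) or ((x * 5) > (-6))) is true, then x=-3, then u=0, then u=0, then (i=-1), then u=0, then v=6, then (i=0), then u=0, then v=6, then (i=1), then u=0, then v=6, then (i=2), then u=0, then v=6, then u=-3, then returns -3 — matching result -3.
Sweeping the whole domain (54 inputs) finds no disagreement.
verdict: equivalent


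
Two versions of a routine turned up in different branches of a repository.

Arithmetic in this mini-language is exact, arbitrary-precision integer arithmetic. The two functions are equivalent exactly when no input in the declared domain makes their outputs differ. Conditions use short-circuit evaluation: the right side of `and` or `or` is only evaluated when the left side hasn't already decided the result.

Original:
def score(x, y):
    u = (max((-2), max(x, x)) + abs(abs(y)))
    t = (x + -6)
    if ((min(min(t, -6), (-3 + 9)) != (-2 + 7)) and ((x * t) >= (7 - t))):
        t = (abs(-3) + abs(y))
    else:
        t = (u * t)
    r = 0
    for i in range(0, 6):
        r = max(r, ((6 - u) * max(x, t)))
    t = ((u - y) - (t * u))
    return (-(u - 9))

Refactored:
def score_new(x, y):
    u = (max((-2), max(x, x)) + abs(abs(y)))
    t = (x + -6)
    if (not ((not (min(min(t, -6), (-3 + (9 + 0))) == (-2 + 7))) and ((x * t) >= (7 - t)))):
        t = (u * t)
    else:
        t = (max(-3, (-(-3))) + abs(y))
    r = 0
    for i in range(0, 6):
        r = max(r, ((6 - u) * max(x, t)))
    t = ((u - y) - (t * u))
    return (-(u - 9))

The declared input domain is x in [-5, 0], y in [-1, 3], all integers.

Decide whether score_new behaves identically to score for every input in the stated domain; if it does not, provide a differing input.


This is a faithful refactor — constant usage differs, and boolean connective usage differs, and comparison usage differs, and min/max/abs usage differs, and arithmetic usage differs, but the computed results match everywhere.
One worked example (x=0, y=3) — score: u becomes 3; next t becomes -6; next ((min(min(t, -6), (-3 + 9)) != (-2 + 7)) and ((x * t) >= (7 - t))) evaluates to false; next t becomes -18; next r becomes 0; next at i=0:; next r becomes 0; next at i=1:; next r becomes 0; next at i=2:; next r becomes 0; next at i=3:; next r becomes 0; next at i=4:; next r becomes 0; next at i=5:; next r becomes 0; next t becomes 54; next final value 6; score_new: u becomes 3; next t becomes -6; next (not ((not (min(min(t, -6), (-3 + (9 + 0))) == (-2 + 7))) and ((x * t) >= (7 - t)))) evaluates to true; next t becomes -18; next r becomes 0; next at i=0:; next r becomes 0; next at i=1:; next r becomes 0; next at i=2:; next r becomes 0; next at i=3:; next r becomes 0; next at i=4:; next r becomes 0; next at i=5:; next r becomes 0; next t becomes 54; next final value 6; agreement on 6.
Across all 30 domain points the two functions coincide.
verdict: equivalent


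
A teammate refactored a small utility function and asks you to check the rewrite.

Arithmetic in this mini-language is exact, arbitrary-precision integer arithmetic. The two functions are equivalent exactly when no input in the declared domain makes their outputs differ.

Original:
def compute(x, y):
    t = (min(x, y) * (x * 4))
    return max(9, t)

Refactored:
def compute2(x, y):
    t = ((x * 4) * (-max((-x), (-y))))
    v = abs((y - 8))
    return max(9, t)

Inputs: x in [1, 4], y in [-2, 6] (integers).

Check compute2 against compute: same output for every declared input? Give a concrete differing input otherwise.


Comparing the listings, the differences include: local variable names differ, min/max/abs usage differs, constant usage differs, arithmetic usage differs, statement counts differ.
Tracing x=2, y=5: compute: t = 16; return 16 | compute2: t = 16; v = 3; return 16 — matching result 16.
Sweeping the whole domain (36 inputs) finds no disagreement.
verdict: equivalent


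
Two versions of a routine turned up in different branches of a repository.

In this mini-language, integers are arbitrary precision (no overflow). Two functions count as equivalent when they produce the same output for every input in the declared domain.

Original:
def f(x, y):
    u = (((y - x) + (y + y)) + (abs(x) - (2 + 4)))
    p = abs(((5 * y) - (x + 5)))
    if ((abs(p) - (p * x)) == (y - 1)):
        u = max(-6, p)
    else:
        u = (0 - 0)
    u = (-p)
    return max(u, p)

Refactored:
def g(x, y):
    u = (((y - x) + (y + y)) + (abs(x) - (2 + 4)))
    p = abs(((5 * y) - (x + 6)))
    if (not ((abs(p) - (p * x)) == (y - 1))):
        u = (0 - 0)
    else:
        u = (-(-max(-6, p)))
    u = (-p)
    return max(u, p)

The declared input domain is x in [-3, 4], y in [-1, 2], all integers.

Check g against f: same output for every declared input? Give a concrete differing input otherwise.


Consider the input x=-3, y=-1.
f: u becomes -3; next p becomes 7; next ((abs(p) - (p * x)) == (y - 1)) evaluates to false; next u becomes 0; next u becomes -7; next final value 7
g: u becomes -3; next p becomes 8; next (not ((abs(p) - (p * x)) == (y - 1))) evaluates to true; next u becomes 0; next u becomes -8; next final value 8
7 vs 8 — the two versions disagree here.
verdict: not equivalent; witness: x=-3, y=-1


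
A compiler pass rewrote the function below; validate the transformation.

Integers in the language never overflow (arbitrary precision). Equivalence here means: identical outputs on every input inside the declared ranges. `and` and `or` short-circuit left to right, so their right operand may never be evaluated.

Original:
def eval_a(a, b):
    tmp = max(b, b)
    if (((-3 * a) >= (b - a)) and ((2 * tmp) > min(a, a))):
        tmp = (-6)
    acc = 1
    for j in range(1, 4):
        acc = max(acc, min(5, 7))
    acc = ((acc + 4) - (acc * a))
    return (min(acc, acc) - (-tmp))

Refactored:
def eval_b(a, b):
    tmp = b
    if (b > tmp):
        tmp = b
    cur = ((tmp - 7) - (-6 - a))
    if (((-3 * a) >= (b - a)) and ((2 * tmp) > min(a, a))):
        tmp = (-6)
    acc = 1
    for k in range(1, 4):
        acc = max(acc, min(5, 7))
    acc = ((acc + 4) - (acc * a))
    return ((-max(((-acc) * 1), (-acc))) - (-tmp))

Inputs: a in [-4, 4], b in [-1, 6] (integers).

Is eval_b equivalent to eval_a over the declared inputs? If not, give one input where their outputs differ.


Differences: branching structure differs, local variable names differ, min/max/abs usage differs, constant usage differs, comparison usage differs, statement counts differ, arithmetic usage differs — yet all 72 inputs agree.
verdict: equivalent
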